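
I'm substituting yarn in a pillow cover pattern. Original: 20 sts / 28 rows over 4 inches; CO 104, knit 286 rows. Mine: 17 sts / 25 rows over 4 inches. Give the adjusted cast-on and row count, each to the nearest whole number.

Cast on 88 stitches; work 255 rows.

Stitches: 104 × 17/20 = 88.40 → 88.
Rows: 286 × 25/28 = 255.36 → 255.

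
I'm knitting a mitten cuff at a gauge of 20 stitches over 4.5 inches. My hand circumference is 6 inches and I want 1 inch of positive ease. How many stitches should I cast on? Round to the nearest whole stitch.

CO 31 sts.

Finished = 6 + 1 = 7 in.
20 / 4.5 = 4.444 sts per inch.
7.00 × 4.444 = 31.11 sts.
→ 31 sts.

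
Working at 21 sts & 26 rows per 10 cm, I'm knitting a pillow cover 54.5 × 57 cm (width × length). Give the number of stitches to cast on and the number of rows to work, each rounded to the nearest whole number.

Stitch gauge = 21/10 = 2.1 sts/cm; 54.5 × 2.1 = 114.45 → 114 sts.
Row gauge = 26/10 = 2.6 rows/cm; 57 × 2.6 = 148.20 → 148 rows.

Cast on 114 stitches and work 148 rows.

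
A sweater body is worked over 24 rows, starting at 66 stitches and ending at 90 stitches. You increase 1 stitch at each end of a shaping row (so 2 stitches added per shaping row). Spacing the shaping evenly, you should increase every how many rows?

Increase every 2nd row.

Stitches to add: |90 − 66| = 24.
Shaping rows needed: 24 / 2 = 12.
24 rows / 12 = every 2 rows.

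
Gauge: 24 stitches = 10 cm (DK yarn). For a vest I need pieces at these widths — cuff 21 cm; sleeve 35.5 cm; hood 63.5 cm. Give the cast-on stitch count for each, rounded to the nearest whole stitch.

Rate = 24/10 = 2.4 sts per cm.
cuff: 21 × 2.4 = 50.40 → 50.
sleeve: 35.5 × 2.4 = 85.20 → 85.
hood: 63.5 × 2.4 = 152.40 → 152.

cuff 50; sleeve 85; hood 152.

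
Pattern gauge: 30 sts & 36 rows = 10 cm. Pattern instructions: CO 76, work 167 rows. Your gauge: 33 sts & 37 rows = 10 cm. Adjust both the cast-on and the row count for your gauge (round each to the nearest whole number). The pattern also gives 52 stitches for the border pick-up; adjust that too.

Cast on 84 stitches; work 172 rows; border pick-up 57 stitches.

Stitches: 76 × 33/30 = 83.60 → 84.
Rows: 167 × 37/36 = 171.64 → 172.
border pick-up: 52 × 33/30 = 57.20 → 57.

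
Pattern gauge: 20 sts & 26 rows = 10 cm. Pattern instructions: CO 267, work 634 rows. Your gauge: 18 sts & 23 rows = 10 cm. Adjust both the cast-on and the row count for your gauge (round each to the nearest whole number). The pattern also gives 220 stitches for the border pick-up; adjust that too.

Cast on 240 stitches; work 561 rows; border pick-up 198 stitches.

Stitches: 267 × 18/20 = 240.30 → 240.
Rows: 634 × 23/26 = 560.85 → 561.
border pick-up: 220 × 18/20 = 198.00 → 198.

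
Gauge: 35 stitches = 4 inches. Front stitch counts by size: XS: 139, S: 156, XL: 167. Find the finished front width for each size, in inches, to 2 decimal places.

XS 15.89 inches; S 17.83 inches; XL 19.09 inches.

35/4 = 8.75 sts per in.
XS: 139 / 8.75 = 15.886 → 15.89 in.
S: 156 / 8.75 = 17.829 → 17.83 in.
XL: 167 / 8.75 = 19.086 → 19.09 in.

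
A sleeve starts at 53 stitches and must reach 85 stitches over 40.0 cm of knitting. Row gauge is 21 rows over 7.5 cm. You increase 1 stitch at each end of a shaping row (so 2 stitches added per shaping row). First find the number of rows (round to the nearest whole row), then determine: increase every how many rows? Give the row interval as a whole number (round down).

Rows = 40.0 × 2.8 = 112.0 → 112 rows.
Stitches to add: 32 → 16 shaping rows (at 2 st each).
112 / 16 = 7.00 → every 7 rows.

Increase every 7th row.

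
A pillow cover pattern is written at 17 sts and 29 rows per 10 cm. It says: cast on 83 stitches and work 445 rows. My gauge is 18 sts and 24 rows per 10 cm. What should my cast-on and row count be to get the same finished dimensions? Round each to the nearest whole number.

Stitches: 83 × 18/17 = 87.88 → 88.
Rows: 445 × 24/29 = 368.28 → 368.

Cast on 88 stitches; work 368 rows.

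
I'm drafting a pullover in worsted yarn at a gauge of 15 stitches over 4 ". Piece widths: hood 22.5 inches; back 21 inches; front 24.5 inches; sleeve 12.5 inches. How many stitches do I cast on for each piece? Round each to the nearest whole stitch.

Rate = 15/4 = 3.75 sts per in.
hood: 22.5 × 3.75 = 84.38 → 84.
back: 21 × 3.75 = 78.75 → 79.
front: 24.5 × 3.75 = 91.88 → 92.
sleeve: 12.5 × 3.75 = 46.88 → 47.

hood 84; back 79; front 92; sleeve 47.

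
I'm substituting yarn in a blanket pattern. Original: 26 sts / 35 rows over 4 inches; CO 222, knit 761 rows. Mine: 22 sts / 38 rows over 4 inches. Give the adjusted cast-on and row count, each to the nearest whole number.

Stitches: 222 × 22/26 = 187.85 → 188.
Rows: 761 × 38/35 = 826.23 → 826.

Cast on 188 stitches; work 826 rows.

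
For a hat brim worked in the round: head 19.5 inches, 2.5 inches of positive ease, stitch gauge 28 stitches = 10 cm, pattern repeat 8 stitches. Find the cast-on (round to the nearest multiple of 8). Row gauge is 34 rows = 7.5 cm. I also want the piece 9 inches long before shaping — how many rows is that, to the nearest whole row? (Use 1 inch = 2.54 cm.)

Finished = 19.5 + 2.5 = 22 inches.
22 inches × 2.54 = 55.88 cm.
28/10 = 2.8 sts per cm; 55.88 × 2.8 = 156.46 sts.
Nearest multiple of 8 → 160.
9 inches = 22.86 cm; × 4.533 = 103.63 → 104 rows.

Cast on 160 stitches; work 104 rows.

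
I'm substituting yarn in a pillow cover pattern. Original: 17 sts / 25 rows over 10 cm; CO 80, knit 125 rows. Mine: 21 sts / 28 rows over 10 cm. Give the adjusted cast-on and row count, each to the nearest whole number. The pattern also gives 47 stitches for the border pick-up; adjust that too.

Stitches: 80 × 21/17 = 98.82 → 99.
Rows: 125 × 28/25 = 140.00 → 140.
border pick-up: 47 × 21/17 = 58.06 → 58.

Cast on 99 stitches; work 140 rows; border pick-up 58 stitches.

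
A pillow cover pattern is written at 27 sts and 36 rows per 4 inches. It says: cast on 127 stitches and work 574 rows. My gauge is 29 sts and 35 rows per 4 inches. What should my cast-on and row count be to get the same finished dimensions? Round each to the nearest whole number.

Stitches: 127 × 29/27 = 136.41 → 136.
Rows: 574 × 35/36 = 558.06 → 558.

Cast on 136 stitches; work 558 rows.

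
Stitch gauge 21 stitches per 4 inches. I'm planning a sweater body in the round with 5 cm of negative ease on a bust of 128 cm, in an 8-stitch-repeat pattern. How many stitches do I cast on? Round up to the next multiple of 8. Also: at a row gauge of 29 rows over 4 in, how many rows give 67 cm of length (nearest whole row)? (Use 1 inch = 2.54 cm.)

Cast on 256 stitches; work 191 rows.

Finished = 128 − 5 = 123 cm.
123 cm × 1/2.54 = 48.43 inches.
21/4 = 5.25 sts per in; 48.43 × 5.25 = 254.23 sts.
Next multiple of 8 → 256.
67 cm = 26.38 inches; × 7.25 = 191.24 → 191 rows.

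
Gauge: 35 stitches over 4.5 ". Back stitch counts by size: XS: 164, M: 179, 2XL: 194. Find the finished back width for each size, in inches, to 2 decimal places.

35/4.5 = 7.778 sts per in.
XS: 164 / 7.778 = 21.086 → 21.09 in.
M: 179 / 7.778 = 23.014 → 23.01 in.
2XL: 194 / 7.778 = 24.943 → 24.94 in.

XS 21.09 inches; M 23.01 inches; 2XL 24.94 inches.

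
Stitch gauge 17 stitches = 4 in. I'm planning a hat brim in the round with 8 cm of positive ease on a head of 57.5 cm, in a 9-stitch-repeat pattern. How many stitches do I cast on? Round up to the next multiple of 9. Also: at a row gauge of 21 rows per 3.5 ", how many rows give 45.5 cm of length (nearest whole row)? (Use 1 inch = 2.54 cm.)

Cast on 117 stitches; work 107 rows.

Finished = 57.5 + 8 = 65.5 cm.
65.5 cm × 1/2.54 = 25.79 inches.
17/4 = 4.25 sts per in; 25.79 × 4.25 = 109.60 sts.
Next multiple of 9 → 117.
45.5 cm = 17.91 inches; × 6 = 107.48 → 107 rows.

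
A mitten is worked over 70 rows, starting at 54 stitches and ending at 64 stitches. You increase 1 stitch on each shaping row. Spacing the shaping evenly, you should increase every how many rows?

Increase every 7th row.

Stitches to add: |64 − 54| = 10.
Shaping rows needed: 10 / 1 = 10.
70 rows / 10 = every 7 rows.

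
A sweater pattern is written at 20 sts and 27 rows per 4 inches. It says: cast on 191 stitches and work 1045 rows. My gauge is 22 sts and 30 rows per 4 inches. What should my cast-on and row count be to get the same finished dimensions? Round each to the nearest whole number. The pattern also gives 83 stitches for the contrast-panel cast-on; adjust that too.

Stitches: 191 × 22/20 = 210.10 → 210.
Rows: 1045 × 30/27 = 1161.11 → 1161.
contrast-panel cast-on: 83 × 22/20 = 91.30 → 91.

Cast on 210 stitches; work 1161 rows; contrast-panel cast-on 91 stitches.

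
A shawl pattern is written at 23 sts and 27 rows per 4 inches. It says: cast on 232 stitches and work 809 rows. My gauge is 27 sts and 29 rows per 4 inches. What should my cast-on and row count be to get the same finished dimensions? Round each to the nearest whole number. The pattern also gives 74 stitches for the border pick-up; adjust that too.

Cast on 272 stitches; work 869 rows; border pick-up 87 stitches.

Stitches: 232 × 27/23 = 272.35 → 272.
Rows: 809 × 29/27 = 868.93 → 869.
border pick-up: 74 × 27/23 = 86.87 → 87.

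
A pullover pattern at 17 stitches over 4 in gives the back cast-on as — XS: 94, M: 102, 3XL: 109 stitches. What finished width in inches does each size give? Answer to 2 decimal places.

XS 22.12 inches; M 24.00 inches; 3XL 25.65 inches.

17/4 = 4.25 sts per in.
XS: 94 / 4.25 = 22.118 → 22.12 in.
M: 102 / 4.25 = 24.000 → 24.00 in.
3XL: 109 / 4.25 = 25.647 → 25.65 in.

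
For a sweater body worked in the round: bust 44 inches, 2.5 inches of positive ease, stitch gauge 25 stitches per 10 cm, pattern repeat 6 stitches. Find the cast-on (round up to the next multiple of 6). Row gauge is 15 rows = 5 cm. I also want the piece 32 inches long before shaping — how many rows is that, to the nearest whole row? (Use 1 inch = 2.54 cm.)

Cast on 300 stitches; work 244 rows.

Finished = 44 + 2.5 = 46.5 inches.
46.5 inches × 2.54 = 118.11 cm.
25/10 = 2.5 sts per cm; 118.11 × 2.5 = 295.27 sts.
Next multiple of 6 → 300.
32 inches = 81.28 cm; × 3 = 243.84 → 244 rows.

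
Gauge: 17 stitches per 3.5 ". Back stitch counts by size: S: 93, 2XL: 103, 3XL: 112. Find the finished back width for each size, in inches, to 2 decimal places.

S 19.15 inches; 2XL 21.21 inches; 3XL 23.06 inches.

17/3.5 = 4.857 sts per in.
S: 93 / 4.857 = 19.147 → 19.15 in.
2XL: 103 / 4.857 = 21.206 → 21.21 in.
3XL: 112 / 4.857 = 23.059 → 23.06 in.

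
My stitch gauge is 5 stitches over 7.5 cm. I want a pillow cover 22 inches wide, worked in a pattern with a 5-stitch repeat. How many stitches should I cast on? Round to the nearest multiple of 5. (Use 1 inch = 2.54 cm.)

22 in = 22 × 2.54 = 55.88 cm.
5 / 7.5 = 0.667 sts/cm.
55.88 × 0.667 = 37.25 sts.
→ 35.

35 stitches.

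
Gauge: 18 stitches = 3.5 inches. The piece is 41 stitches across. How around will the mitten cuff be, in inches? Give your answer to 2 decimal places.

18 stitches / 3.5 inch = 5.143 stitches per inch.
41 / 5.143 = 7.972 inches.

7.97 inches.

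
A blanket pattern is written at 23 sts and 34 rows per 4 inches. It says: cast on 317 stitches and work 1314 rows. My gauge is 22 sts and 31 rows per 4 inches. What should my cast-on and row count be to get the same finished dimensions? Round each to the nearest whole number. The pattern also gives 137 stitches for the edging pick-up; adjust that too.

Stitches: 317 × 22/23 = 303.22 → 303.
Rows: 1314 × 31/34 = 1198.06 → 1198.
edging pick-up: 137 × 22/23 = 131.04 → 131.

Cast on 303 stitches; work 1198 rows; edging pick-up 131 stitches.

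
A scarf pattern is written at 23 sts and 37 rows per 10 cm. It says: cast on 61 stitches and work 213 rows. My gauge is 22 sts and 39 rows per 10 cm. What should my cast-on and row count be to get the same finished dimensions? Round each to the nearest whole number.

Cast on 58 stitches; work 225 rows.

Stitches: 61 × 22/23 = 58.35 → 58.
Rows: 213 × 39/37 = 224.51 → 225.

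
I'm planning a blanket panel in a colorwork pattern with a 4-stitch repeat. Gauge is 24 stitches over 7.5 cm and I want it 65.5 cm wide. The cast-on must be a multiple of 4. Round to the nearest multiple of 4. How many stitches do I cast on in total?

208 stitches.

24 / 7.5 = 3.2 sts per cm.
65.5 × 3.2 = 209.60 sts.
Nearest multiple of 4: 208.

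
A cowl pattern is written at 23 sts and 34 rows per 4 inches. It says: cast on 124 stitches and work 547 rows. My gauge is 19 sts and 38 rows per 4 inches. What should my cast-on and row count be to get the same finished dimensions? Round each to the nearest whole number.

Cast on 102 stitches; work 611 rows.

Stitches: 124 × 19/23 = 102.43 → 102.
Rows: 547 × 38/34 = 611.35 → 611.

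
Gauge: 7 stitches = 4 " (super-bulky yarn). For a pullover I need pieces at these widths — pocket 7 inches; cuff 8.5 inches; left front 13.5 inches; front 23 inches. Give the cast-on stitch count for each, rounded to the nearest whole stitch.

pocket 12; cuff 15; left front 24; front 40.

Rate = 7/4 = 1.75 sts per in.
pocket: 7 × 1.75 = 12.25 → 12.
cuff: 8.5 × 1.75 = 14.88 → 15.
left front: 13.5 × 1.75 = 23.62 → 24.
front: 23 × 1.75 = 40.25 → 40.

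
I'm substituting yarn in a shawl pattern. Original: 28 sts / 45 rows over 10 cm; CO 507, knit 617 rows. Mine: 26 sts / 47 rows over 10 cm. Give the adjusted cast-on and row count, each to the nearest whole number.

Cast on 471 stitches; work 644 rows.

Stitches: 507 × 26/28 = 470.79 → 471.
Rows: 617 × 47/45 = 644.42 → 644.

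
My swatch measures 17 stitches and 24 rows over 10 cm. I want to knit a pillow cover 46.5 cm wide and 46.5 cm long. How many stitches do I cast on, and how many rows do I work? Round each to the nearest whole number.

Cast on 79 stitches and work 112 rows.

Stitch gauge = 17/10 = 1.7 sts/cm; 46.5 × 1.7 = 79.05 → 79 sts.
Row gauge = 24/10 = 2.4 rows/cm; 46.5 × 2.4 = 111.60 → 112 rows.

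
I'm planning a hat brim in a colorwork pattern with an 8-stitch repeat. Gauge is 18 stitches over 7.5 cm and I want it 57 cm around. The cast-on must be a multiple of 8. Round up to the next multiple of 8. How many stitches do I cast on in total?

Cast on 144 stitches.

18 / 7.5 = 2.4 sts per cm.
57 × 2.4 = 136.80 sts.
Next multiple of 8: 144.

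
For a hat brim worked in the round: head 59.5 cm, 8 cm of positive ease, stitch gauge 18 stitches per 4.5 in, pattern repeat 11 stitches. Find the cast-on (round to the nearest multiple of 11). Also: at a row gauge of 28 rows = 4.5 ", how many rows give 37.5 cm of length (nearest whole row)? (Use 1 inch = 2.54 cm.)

Cast on 110 stitches; work 92 rows.

Finished = 59.5 + 8 = 67.5 cm.
67.5 cm × 1/2.54 = 26.57 inches.
18/4.5 = 4 sts per in; 26.57 × 4 = 106.30 sts.
Nearest multiple of 11 → 110.
37.5 cm = 14.76 inches; × 6.222 = 91.86 → 92 rows.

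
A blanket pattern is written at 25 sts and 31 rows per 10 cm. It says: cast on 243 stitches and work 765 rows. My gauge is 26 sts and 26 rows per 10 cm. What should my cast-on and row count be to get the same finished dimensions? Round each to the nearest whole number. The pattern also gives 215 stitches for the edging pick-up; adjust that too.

Cast on 253 stitches; work 642 rows; edging pick-up 224 stitches.

Stitches: 243 × 26/25 = 252.72 → 253.
Rows: 765 × 26/31 = 641.61 → 642.
edging pick-up: 215 × 26/25 = 223.60 → 224.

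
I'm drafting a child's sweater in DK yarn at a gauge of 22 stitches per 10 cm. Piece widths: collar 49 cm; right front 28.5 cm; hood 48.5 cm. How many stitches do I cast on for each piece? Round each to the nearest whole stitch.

collar 108; right front 63; hood 107.

Rate = 22/10 = 2.2 sts per cm.
collar: 49 × 2.2 = 107.80 → 108.
right front: 28.5 × 2.2 = 62.70 → 63.
hood: 48.5 × 2.2 = 106.70 → 107.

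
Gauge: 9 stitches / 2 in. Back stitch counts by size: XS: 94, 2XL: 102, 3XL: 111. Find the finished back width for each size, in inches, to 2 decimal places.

XS 20.89 inches; 2XL 22.67 inches; 3XL 24.67 inches.

9/2 = 4.5 sts per in.
XS: 94 / 4.5 = 20.889 → 20.89 in.
2XL: 102 / 4.5 = 22.667 → 22.67 in.
3XL: 111 / 4.5 = 24.667 → 24.67 in.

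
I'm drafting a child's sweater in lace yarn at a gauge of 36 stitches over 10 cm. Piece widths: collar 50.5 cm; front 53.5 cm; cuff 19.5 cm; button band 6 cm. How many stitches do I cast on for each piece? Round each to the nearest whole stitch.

collar 182; front 193; cuff 70; button band 22.

Rate = 36/10 = 3.6 sts per cm.
collar: 50.5 × 3.6 = 181.80 → 182.
front: 53.5 × 3.6 = 192.60 → 193.
cuff: 19.5 × 3.6 = 70.20 → 70.
button band: 6 × 3.6 = 21.60 → 22.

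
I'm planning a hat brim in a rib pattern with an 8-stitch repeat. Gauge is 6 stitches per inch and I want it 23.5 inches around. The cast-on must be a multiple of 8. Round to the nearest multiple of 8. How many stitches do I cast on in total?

Cast on 144 stitches.

6 / 1 = 6 sts per inch.
23.5 × 6 = 141.00 sts.
Nearest multiple of 8: 144.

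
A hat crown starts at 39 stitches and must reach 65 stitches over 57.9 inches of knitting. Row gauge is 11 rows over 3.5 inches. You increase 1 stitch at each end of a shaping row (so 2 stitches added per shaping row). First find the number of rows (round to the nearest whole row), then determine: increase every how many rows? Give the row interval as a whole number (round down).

Increase every 14th row.

Rows = 57.9 × 3.143 = 182.0 → 182 rows.
Stitches to add: 26 → 13 shaping rows (at 2 st each).
182 / 13 = 14.00 → every 14 rows.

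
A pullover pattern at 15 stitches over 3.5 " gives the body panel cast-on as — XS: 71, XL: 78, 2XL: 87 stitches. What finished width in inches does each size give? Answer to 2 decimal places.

XS 16.57 inches; XL 18.20 inches; 2XL 20.30 inches.

15/3.5 = 4.286 sts per in.
XS: 71 / 4.286 = 16.567 → 16.57 in.
XL: 78 / 4.286 = 18.200 → 18.20 in.
2XL: 87 / 4.286 = 20.300 → 20.30 in.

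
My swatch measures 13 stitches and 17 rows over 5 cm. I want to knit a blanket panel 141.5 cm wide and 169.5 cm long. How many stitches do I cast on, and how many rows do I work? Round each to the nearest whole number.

Cast on 368 stitches and work 576 rows.

Stitch gauge = 13/5 = 2.6 sts/cm; 141.5 × 2.6 = 367.90 → 368 sts.
Row gauge = 17/5 = 3.4 rows/cm; 169.5 × 3.4 = 576.30 → 576 rows.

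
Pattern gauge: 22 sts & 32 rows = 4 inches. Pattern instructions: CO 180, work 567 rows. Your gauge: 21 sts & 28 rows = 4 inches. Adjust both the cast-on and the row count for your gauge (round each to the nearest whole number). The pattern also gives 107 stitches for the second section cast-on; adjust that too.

Cast on 172 stitches; work 496 rows; second section cast-on 102 stitches.

Stitches: 180 × 21/22 = 171.82 → 172.
Rows: 567 × 28/32 = 496.12 → 496.
second section cast-on: 107 × 21/22 = 102.14 → 102.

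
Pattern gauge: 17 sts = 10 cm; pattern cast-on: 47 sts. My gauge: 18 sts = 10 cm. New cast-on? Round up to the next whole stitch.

Scale factor = 18 / 17 = 1.059.
47 × 18 / 17 = 49.76 sts.
→ 50 sts.

Cast on 50 stitches.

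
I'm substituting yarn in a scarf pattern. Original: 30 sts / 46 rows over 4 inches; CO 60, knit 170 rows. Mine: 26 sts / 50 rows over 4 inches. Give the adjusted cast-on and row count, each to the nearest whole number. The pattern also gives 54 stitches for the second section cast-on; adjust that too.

Cast on 52 stitches; work 185 rows; second section cast-on 47 stitches.

Stitches: 60 × 26/30 = 52.00 → 52.
Rows: 170 × 50/46 = 184.78 → 185.
second section cast-on: 54 × 26/30 = 46.80 → 47.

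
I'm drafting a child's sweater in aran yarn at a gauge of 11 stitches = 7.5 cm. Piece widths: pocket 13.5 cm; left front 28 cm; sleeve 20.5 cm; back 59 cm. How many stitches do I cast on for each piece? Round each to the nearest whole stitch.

pocket 20; left front 41; sleeve 30; back 87.

Rate = 11/7.5 = 1.467 sts per cm.
pocket: 13.5 × 1.467 = 19.80 → 20.
left front: 28 × 1.467 = 41.07 → 41.
sleeve: 20.5 × 1.467 = 30.07 → 30.
back: 59 × 1.467 = 86.53 → 87.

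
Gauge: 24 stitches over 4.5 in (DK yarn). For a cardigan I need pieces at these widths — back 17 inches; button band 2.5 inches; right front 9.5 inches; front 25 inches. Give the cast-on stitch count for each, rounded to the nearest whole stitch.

Rate = 24/4.5 = 5.333 sts per in.
back: 17 × 5.333 = 90.67 → 91.
button band: 2.5 × 5.333 = 13.33 → 13.
right front: 9.5 × 5.333 = 50.67 → 51.
front: 25 × 5.333 = 133.33 → 133.

back 91; button band 13; right front 51; front 133.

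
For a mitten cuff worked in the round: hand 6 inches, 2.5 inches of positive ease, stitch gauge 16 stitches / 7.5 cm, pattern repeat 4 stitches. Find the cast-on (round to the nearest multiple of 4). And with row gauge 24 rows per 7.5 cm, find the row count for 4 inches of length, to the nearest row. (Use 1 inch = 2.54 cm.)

Cast on 48 stitches; work 33 rows.

Finished = 6 + 2.5 = 8.5 inches.
8.5 inches × 2.54 = 21.59 cm.
16/7.5 = 2.133 sts per cm; 21.59 × 2.133 = 46.06 sts.
Nearest multiple of 4 → 48.
4 inches = 10.16 cm; × 3.2 = 32.51 → 33 rows.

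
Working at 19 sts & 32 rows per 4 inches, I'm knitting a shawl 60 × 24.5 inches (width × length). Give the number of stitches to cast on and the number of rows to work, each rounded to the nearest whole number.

Cast on 285 stitches and work 196 rows.

Stitch gauge = 19/4 = 4.75 sts/in; 60 × 4.75 = 285.00 → 285 sts.
Row gauge = 32/4 = 8 rows/in; 24.5 × 8 = 196.00 → 196 rows.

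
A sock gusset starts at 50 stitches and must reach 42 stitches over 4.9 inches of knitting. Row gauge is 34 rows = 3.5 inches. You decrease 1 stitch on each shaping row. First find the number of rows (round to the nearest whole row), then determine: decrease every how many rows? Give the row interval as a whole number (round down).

Decrease every 6th row.

Rows = 4.9 × 9.714 = 47.6 → 48 rows.
Stitches to remove: 8 → 8 shaping rows (at 1 st each).
48 / 8 = 6.00 → every 6 rows.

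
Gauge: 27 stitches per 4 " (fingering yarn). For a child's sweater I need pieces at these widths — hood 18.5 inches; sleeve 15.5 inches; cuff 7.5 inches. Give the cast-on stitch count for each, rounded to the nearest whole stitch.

Rate = 27/4 = 6.75 sts per in.
hood: 18.5 × 6.75 = 124.88 → 125.
sleeve: 15.5 × 6.75 = 104.62 → 105.
cuff: 7.5 × 6.75 = 50.62 → 51.

hood 125; sleeve 105; cuff 51.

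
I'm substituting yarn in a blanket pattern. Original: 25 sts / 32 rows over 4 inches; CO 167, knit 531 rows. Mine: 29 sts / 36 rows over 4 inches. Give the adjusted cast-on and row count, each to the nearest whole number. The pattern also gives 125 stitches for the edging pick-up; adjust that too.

Stitches: 167 × 29/25 = 193.72 → 194.
Rows: 531 × 36/32 = 597.38 → 597.
edging pick-up: 125 × 29/25 = 145.00 → 145.

Cast on 194 stitches; work 597 rows; edging pick-up 145 stitches.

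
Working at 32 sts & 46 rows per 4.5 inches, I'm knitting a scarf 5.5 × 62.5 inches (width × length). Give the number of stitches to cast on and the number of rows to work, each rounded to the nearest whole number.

Stitch gauge = 32/4.5 = 7.111 sts/in; 5.5 × 7.111 = 39.11 → 39 sts.
Row gauge = 46/4.5 = 10.222 rows/in; 62.5 × 10.222 = 638.89 → 639 rows.

Cast on 39 stitches and work 639 rows.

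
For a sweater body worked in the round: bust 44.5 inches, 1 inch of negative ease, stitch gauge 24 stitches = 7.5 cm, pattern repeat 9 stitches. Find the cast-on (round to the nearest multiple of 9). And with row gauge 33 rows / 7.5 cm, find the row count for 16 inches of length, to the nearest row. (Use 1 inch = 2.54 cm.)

Finished = 44.5 − 1 = 43.5 inches.
43.5 inches × 2.54 = 110.49 cm.
24/7.5 = 3.2 sts per cm; 110.49 × 3.2 = 353.57 sts.
Nearest multiple of 9 → 351.
16 inches = 40.64 cm; × 4.4 = 178.82 → 179 rows.

Cast on 351 stitches; work 179 rows.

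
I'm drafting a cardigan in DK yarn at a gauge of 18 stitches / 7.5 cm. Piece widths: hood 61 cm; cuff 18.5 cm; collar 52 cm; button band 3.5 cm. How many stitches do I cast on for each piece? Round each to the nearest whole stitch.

hood 146; cuff 44; collar 125; button band 8.

Rate = 18/7.5 = 2.4 sts per cm.
hood: 61 × 2.4 = 146.40 → 146.
cuff: 18.5 × 2.4 = 44.40 → 44.
collar: 52 × 2.4 = 124.80 → 125.
button band: 3.5 × 2.4 = 8.40 → 8.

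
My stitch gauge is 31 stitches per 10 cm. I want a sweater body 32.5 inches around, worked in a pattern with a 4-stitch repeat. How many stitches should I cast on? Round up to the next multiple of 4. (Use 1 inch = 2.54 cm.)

32.5 in = 32.5 × 2.54 = 82.55 cm.
31 / 10 = 3.1 sts/cm.
82.55 × 3.1 = 255.91 sts.
→ 256.

CO 256 sts.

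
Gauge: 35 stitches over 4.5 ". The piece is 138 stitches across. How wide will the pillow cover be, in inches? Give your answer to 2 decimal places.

17.74 inches.

35 stitches / 4.5 inch = 7.778 stitches per inch.
138 / 7.778 = 17.743 inches.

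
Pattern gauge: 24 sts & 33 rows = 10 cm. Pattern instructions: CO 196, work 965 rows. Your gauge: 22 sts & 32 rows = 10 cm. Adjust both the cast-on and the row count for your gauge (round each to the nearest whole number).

Stitches: 196 × 22/24 = 179.67 → 180.
Rows: 965 × 32/33 = 935.76 → 936.

Cast on 180 stitches; work 936 rows.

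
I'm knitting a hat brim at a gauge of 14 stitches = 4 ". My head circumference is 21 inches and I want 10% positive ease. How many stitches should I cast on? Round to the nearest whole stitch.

Cast on 81 stitches.

Finished = 21 × 1.10 = 23.10 in.
14 / 4 = 3.5 sts per inch.
23.10 × 3.5 = 80.85 sts.
→ 81 sts.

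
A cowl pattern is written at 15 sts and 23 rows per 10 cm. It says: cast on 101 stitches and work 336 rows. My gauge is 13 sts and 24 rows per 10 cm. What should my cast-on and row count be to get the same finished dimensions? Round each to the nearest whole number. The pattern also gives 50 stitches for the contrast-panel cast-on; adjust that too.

Stitches: 101 × 13/15 = 87.53 → 88.
Rows: 336 × 24/23 = 350.61 → 351.
contrast-panel cast-on: 50 × 13/15 = 43.33 → 43.

Cast on 88 stitches; work 351 rows; contrast-panel cast-on 43 stitches.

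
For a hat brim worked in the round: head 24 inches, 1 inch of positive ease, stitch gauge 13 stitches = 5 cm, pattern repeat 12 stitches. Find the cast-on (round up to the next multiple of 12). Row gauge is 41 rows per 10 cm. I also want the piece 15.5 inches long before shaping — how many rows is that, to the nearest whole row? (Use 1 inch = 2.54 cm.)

Finished = 24 + 1 = 25 inches.
25 inches × 2.54 = 63.50 cm.
13/5 = 2.6 sts per cm; 63.50 × 2.6 = 165.10 sts.
Next multiple of 12 → 168.
15.5 inches = 39.37 cm; × 4.1 = 161.42 → 161 rows.

Cast on 168 stitches; work 161 rows.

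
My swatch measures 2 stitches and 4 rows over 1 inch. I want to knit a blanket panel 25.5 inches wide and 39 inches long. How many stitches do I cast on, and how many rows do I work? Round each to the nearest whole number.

Cast on 51 stitches and work 156 rows.

Stitch gauge = 2/1 = 2 sts/in; 25.5 × 2 = 51.00 → 51 sts.
Row gauge = 4/1 = 4 rows/in; 39 × 4 = 156.00 → 156 rows.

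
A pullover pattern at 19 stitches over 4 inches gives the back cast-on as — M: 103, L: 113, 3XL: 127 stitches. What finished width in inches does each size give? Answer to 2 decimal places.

M 21.68 inches; L 23.79 inches; 3XL 26.74 inches.

19/4 = 4.75 sts per in.
M: 103 / 4.75 = 21.684 → 21.68 in.
L: 113 / 4.75 = 23.789 → 23.79 in.
3XL: 127 / 4.75 = 26.737 → 26.74 in.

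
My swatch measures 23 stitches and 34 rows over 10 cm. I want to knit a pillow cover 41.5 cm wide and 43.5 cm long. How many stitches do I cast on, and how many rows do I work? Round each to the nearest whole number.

Stitch gauge = 23/10 = 2.3 sts/cm; 41.5 × 2.3 = 95.45 → 95 sts.
Row gauge = 34/10 = 3.4 rows/cm; 43.5 × 3.4 = 147.90 → 148 rows.

Cast on 95 stitches and work 148 rows.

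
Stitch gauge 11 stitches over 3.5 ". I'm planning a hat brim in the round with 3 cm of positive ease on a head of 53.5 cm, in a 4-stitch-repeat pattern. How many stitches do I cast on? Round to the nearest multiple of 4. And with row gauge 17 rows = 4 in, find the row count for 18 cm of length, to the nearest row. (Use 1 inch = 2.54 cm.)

Cast on 68 stitches; work 30 rows.

Finished = 53.5 + 3 = 56.5 cm.
56.5 cm × 1/2.54 = 22.24 inches.
11/3.5 = 3.143 sts per in; 22.24 × 3.143 = 69.91 sts.
Nearest multiple of 4 → 68.
18 cm = 7.09 inches; × 4.25 = 30.12 → 30 rows.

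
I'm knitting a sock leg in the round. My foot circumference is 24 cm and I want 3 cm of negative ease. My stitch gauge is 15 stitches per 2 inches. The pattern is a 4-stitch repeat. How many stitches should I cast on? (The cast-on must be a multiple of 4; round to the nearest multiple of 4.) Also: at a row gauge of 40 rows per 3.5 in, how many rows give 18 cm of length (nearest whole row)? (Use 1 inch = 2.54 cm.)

Cast on 64 stitches; work 81 rows.

Finished = 24 − 3 = 21 cm.
21 cm × 1/2.54 = 8.27 inches.
15/2 = 7.5 sts per in; 8.27 × 7.5 = 62.01 sts.
Nearest multiple of 4 → 64.
18 cm = 7.09 inches; × 11.429 = 80.99 → 81 rows.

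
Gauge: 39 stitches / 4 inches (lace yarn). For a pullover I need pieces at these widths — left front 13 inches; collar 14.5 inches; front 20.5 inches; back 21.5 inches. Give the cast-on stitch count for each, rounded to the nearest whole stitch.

left front 127; collar 141; front 200; back 210.

Rate = 39/4 = 9.75 sts per in.
left front: 13 × 9.75 = 126.75 → 127.
collar: 14.5 × 9.75 = 141.38 → 141.
front: 20.5 × 9.75 = 199.88 → 200.
back: 21.5 × 9.75 = 209.62 → 210.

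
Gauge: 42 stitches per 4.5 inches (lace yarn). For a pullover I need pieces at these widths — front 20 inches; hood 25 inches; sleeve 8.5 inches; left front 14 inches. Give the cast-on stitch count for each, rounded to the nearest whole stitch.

front 187; hood 233; sleeve 79; left front 131.

Rate = 42/4.5 = 9.333 sts per in.
front: 20 × 9.333 = 186.67 → 187.
hood: 25 × 9.333 = 233.33 → 233.
sleeve: 8.5 × 9.333 = 79.33 → 79.
left front: 14 × 9.333 = 130.67 → 131.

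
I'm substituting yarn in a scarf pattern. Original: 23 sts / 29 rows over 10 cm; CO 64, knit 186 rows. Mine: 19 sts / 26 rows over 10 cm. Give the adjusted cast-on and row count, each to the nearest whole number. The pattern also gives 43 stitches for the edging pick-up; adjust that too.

Cast on 53 stitches; work 167 rows; edging pick-up 36 stitches.

Stitches: 64 × 19/23 = 52.87 → 53.
Rows: 186 × 26/29 = 166.76 → 167.
edging pick-up: 43 × 19/23 = 35.52 → 36.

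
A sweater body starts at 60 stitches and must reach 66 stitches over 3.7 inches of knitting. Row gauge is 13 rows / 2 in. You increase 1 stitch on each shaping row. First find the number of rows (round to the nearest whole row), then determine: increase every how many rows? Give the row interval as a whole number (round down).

Increase every 4th row.

Rows = 3.7 × 6.5 = 24.1 → 24 rows.
Stitches to add: 6 → 6 shaping rows (at 1 st each).
24 / 6 = 4.00 → every 4 rows.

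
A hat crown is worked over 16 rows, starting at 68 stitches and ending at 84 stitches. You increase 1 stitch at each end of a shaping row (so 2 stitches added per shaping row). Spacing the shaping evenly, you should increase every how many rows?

Stitches to add: |84 − 68| = 16.
Shaping rows needed: 16 / 2 = 8.
16 rows / 8 = every 2 rows.

Increase every 2nd row.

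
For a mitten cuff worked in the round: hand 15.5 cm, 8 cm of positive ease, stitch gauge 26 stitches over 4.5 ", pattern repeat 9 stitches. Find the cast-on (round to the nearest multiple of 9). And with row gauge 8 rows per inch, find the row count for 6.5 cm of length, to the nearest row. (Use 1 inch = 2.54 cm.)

Finished = 15.5 + 8 = 23.5 cm.
23.5 cm × 1/2.54 = 9.25 inches.
26/4.5 = 5.778 sts per in; 9.25 × 5.778 = 53.46 sts.
Nearest multiple of 9 → 54.
6.5 cm = 2.56 inches; × 8 = 20.47 → 20 rows.

Cast on 54 stitches; work 20 rows.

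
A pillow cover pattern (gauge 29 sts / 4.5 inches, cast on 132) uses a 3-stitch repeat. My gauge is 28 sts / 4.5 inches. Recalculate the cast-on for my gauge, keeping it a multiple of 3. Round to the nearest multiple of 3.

132 × 28 / 29 = 127.45.
Nearest multiple of 3: 126.

CO 126 sts.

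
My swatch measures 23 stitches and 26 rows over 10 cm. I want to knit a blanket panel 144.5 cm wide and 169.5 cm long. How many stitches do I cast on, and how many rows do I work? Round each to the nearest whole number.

Stitch gauge = 23/10 = 2.3 sts/cm; 144.5 × 2.3 = 332.35 → 332 sts.
Row gauge = 26/10 = 2.6 rows/cm; 169.5 × 2.6 = 440.70 → 441 rows.

Cast on 332 stitches and work 441 rows.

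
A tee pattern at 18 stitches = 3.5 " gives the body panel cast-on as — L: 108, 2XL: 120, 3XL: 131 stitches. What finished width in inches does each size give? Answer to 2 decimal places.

L 21.00 inches; 2XL 23.33 inches; 3XL 25.47 inches.

18/3.5 = 5.143 sts per in.
L: 108 / 5.143 = 21.000 → 21.00 in.
2XL: 120 / 5.143 = 23.333 → 23.33 in.
3XL: 131 / 5.143 = 25.472 → 25.47 in.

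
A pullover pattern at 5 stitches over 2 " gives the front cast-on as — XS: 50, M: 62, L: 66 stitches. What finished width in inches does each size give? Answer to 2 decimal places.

XS 20.00 inches; M 24.80 inches; L 26.40 inches.

5/2 = 2.5 sts per in.
XS: 50 / 2.5 = 20.000 → 20.00 in.
M: 62 / 2.5 = 24.800 → 24.80 in.
L: 66 / 2.5 = 26.400 → 26.40 in.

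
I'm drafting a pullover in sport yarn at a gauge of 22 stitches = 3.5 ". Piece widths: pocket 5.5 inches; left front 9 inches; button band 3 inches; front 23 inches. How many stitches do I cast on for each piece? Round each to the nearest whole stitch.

Rate = 22/3.5 = 6.286 sts per in.
pocket: 5.5 × 6.286 = 34.57 → 35.
left front: 9 × 6.286 = 56.57 → 57.
button band: 3 × 6.286 = 18.86 → 19.
front: 23 × 6.286 = 144.57 → 145.

pocket 35; left front 57; button band 19; front 145.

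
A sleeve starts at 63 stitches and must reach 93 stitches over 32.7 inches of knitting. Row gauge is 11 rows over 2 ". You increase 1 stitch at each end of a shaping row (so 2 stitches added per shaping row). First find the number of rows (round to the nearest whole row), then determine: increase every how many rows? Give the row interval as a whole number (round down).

Rows = 32.7 × 5.5 = 179.9 → 180 rows.
Stitches to add: 30 → 15 shaping rows (at 2 st each).
180 / 15 = 12.00 → every 12 rows.

Increase every 12th row.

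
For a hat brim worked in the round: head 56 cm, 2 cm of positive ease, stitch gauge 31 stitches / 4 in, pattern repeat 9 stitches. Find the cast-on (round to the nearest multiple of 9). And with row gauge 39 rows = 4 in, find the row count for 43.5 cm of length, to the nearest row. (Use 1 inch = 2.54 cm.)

Finished = 56 + 2 = 58 cm.
58 cm × 1/2.54 = 22.83 inches.
31/4 = 7.75 sts per in; 22.83 × 7.75 = 176.97 sts.
Nearest multiple of 9 → 180.
43.5 cm = 17.13 inches; × 9.75 = 166.98 → 167 rows.

Cast on 180 stitches; work 167 rows.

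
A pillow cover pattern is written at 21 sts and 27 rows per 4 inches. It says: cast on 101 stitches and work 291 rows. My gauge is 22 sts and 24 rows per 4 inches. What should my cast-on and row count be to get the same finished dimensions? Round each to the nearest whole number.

Stitches: 101 × 22/21 = 105.81 → 106.
Rows: 291 × 24/27 = 258.67 → 259.

Cast on 106 stitches; work 259 rows.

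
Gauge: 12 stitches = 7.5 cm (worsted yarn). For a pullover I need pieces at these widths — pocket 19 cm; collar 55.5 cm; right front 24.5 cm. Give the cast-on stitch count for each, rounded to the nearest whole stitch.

pocket 30; collar 89; right front 39.

Rate = 12/7.5 = 1.6 sts per cm.
pocket: 19 × 1.6 = 30.40 → 30.
collar: 55.5 × 1.6 = 88.80 → 89.
right front: 24.5 × 1.6 = 39.20 → 39.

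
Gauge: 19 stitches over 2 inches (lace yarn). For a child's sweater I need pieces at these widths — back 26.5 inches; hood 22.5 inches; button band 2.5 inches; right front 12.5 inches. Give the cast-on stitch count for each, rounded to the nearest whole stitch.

Rate = 19/2 = 9.5 sts per in.
back: 26.5 × 9.5 = 251.75 → 252.
hood: 22.5 × 9.5 = 213.75 → 214.
button band: 2.5 × 9.5 = 23.75 → 24.
right front: 12.5 × 9.5 = 118.75 → 119.

back 252; hood 214; button band 24; right front 119.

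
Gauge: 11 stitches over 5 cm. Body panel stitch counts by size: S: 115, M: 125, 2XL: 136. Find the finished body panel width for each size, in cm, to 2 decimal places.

S 52.27 cm; M 56.82 cm; 2XL 61.82 cm.

11/5 = 2.2 sts per cm.
S: 115 / 2.2 = 52.273 → 52.27 cm.
M: 125 / 2.2 = 56.818 → 56.82 cm.
2XL: 136 / 2.2 = 61.818 → 61.82 cm.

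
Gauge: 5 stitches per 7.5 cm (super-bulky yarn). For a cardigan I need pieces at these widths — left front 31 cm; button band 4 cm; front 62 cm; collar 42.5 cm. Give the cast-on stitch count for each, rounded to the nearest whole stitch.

Rate = 5/7.5 = 0.667 sts per cm.
left front: 31 × 0.667 = 20.67 → 21.
button band: 4 × 0.667 = 2.67 → 3.
front: 62 × 0.667 = 41.33 → 41.
collar: 42.5 × 0.667 = 28.33 → 28.

left front 21; button band 3; front 41; collar 28.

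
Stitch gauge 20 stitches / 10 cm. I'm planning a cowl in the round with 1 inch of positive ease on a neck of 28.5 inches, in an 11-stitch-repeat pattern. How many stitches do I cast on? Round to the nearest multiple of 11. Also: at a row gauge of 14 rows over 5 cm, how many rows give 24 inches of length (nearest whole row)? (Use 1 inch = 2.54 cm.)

Finished = 28.5 + 1 = 29.5 inches.
29.5 inches × 2.54 = 74.93 cm.
20/10 = 2 sts per cm; 74.93 × 2 = 149.86 sts.
Nearest multiple of 11 → 154.
24 inches = 60.96 cm; × 2.8 = 170.69 → 171 rows.

Cast on 154 stitches; work 171 rows.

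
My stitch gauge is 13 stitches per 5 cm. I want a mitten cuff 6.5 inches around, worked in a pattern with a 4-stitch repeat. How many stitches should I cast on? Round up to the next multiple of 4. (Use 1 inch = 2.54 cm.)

6.5 in = 6.5 × 2.54 = 16.51 cm.
13 / 5 = 2.6 sts/cm.
16.51 × 2.6 = 42.93 sts.
→ 44.

Cast on 44 stitches.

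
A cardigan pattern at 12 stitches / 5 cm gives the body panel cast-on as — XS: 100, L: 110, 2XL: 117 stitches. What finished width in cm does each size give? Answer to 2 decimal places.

12/5 = 2.4 sts per cm.
XS: 100 / 2.4 = 41.667 → 41.67 cm.
L: 110 / 2.4 = 45.833 → 45.83 cm.
2XL: 117 / 2.4 = 48.750 → 48.75 cm.

XS 41.67 cm; L 45.83 cm; 2XL 48.75 cm.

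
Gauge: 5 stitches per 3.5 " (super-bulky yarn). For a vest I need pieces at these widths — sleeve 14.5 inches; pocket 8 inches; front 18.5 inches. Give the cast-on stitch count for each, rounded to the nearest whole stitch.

sleeve 21; pocket 11; front 26.

Rate = 5/3.5 = 1.429 sts per in.
sleeve: 14.5 × 1.429 = 20.71 → 21.
pocket: 8 × 1.429 = 11.43 → 11.
front: 18.5 × 1.429 = 26.43 → 26.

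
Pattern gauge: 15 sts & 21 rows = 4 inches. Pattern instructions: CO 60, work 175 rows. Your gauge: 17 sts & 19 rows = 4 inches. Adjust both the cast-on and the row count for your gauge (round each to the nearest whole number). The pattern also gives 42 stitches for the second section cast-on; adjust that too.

Stitches: 60 × 17/15 = 68.00 → 68.
Rows: 175 × 19/21 = 158.33 → 158.
second section cast-on: 42 × 17/15 = 47.60 → 48.

Cast on 68 stitches; work 158 rows; second section cast-on 48 stitches.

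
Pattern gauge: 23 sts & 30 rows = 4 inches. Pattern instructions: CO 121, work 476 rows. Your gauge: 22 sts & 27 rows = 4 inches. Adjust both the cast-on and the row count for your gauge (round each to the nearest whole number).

Stitches: 121 × 22/23 = 115.74 → 116.
Rows: 476 × 27/30 = 428.40 → 428.

Cast on 116 stitches; work 428 rows.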